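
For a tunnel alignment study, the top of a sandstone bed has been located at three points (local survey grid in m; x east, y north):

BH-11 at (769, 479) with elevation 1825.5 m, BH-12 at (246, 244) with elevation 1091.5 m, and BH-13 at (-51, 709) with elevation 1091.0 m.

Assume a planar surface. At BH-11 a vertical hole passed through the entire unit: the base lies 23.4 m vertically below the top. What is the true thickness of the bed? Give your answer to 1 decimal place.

14.3 m

Let the plane be z = a·x + b·y + c.
BH-12−BH-11: −523a − 235b = −734;  BH-13−BH-11: −820a + 230b = −734.5.
Solving gives a = 1.09086, b = 0.69567.
|∇z| = √(a²+b²) = 1.29380, so dip δ = arctan(1.29380) = 52.30°.
True thickness = vertical thickness × cos δ = 23.4 × cos 52.30° = 14.3 m.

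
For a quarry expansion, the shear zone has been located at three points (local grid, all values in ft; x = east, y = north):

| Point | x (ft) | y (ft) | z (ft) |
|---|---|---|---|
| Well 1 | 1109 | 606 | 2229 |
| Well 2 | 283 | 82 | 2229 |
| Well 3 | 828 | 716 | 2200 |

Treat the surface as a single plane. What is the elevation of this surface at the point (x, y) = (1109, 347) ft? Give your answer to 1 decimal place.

2255.1 ft

Two edge vectors: Well 1→Well 2 = (-826, -524, 0), Well 1→Well 3 = (-281, 110, -29).
Normal n = (Well 1→Well 2) × (Well 1→Well 3) = (15196, -23954, -238104).
So ∂z/∂x = −n_x/n_z = 0.063821 and ∂z/∂y = −n_y/n_z = −0.100603.
Intercept c from Well 1: 2229 − 70.78 + 60.97 = 2219.19.
At (1109, 347): z = 70.8 − 34.9 + 2219.19 = 2255.1 ft.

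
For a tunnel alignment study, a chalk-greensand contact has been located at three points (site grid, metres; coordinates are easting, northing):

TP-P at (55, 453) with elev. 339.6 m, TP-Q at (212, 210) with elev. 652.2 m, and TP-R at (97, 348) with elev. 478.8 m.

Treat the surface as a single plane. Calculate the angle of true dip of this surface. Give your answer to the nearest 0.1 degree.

Let the plane be z = a·easting + b·northing + c.
TP-Q−TP-P: 157a − 243b = 312.6;  TP-R−TP-P: 42a − 105b = 139.2.
Solving gives a = −0.15968, b = −1.38958.
Gradient magnitude |∇z| = √(a² + b²) = √(0.02550 + 1.93094) = 1.39873.
True dip = arctan(1.39873) = 54.4°, dipping toward N (azimuth ≈ 007°).

54.4°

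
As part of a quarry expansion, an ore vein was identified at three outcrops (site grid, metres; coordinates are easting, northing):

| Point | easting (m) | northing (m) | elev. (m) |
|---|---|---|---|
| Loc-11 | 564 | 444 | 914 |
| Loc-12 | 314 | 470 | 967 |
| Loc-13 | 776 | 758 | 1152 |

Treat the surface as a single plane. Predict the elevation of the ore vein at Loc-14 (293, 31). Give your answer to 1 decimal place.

600.0 m

Let the plane be z = a·easting + b·northing + c.
Loc-12−Loc-11: −250a + 26b = 53;  Loc-13−Loc-11: 212a + 314b = 238.
Solving gives a = −0.12443, b = 0.84197.
Then c = 914 − a·564 − b·444 = 610.34.
At (293, 31): z = −36.5 + 26.1 + 610.34 = 600.0 m.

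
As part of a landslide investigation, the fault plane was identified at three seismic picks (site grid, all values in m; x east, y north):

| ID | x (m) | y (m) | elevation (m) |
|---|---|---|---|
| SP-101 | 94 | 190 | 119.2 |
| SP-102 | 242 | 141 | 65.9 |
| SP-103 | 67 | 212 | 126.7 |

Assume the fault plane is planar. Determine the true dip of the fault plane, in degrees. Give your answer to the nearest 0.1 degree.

24.2°

Two edge vectors: SP-101→SP-102 = (148, -49, -53.3), SP-101→SP-103 = (-27, 22, 7.5).
Normal n = (SP-101→SP-102) × (SP-101→SP-103) = (805.1, 329.1, 1933).
So ∂z/∂x = −n_x/n_z = −0.41650 and ∂z/∂y = −n_y/n_z = −0.17025.
Gradient magnitude |∇z| = √(a² + b²) = √(0.17347 + 0.02899) = 0.44996.
True dip = arctan(0.44996) = 24.2°, dipping toward ENE (azimuth ≈ 068°).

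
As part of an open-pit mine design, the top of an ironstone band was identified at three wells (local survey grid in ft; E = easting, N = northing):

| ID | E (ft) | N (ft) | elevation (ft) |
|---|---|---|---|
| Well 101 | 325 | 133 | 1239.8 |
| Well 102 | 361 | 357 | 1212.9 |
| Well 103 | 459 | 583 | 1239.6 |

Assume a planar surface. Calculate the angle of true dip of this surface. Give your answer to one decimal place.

42.3°

Two edge vectors: Well 101→Well 102 = (36, 224, -26.9), Well 101→Well 103 = (134, 450, -0.2).
Normal n = (Well 101→Well 102) × (Well 101→Well 103) = (12060.2, -3597.4, -13816).
So ∂z/∂E = −n_x/n_z = 0.87292 and ∂z/∂N = −n_y/n_z = −0.26038.
Gradient magnitude |∇z| = √(a² + b²) = √(0.76198 + 0.06780) = 0.91092.
True dip = arctan(0.91092) = 42.3°, dipping toward WNW (azimuth ≈ 287°).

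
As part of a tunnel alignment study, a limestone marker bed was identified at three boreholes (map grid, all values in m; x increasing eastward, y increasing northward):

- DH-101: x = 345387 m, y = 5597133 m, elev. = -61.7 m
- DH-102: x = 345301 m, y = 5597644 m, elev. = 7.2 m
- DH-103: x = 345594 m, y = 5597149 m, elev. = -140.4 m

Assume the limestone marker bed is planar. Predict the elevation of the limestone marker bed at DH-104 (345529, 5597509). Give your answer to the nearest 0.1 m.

Let the plane be z = a·x + b·y + c.
DH-102−DH-101: −86a + 511b = 68.9;  DH-103−DH-101: 207a + 16b = −78.7.
Solving gives a = −0.385599097, b = 0.069938313.
Then c = -61.7 − a·345387 − b·5597133 = −258334.82.
At (345529, 5597509): z = −133235.7 + 391480.3 − 258334.82 = -90.2 m.

-90.2 m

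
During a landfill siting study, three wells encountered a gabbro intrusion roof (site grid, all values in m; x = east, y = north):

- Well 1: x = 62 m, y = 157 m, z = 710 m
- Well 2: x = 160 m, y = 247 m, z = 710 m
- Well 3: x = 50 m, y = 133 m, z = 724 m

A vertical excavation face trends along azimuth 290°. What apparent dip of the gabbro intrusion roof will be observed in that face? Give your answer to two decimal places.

52.43°

Two edge vectors: Well 1→Well 2 = (98, 90, 0), Well 1→Well 3 = (-12, -24, 14).
Normal n = (Well 1→Well 2) × (Well 1→Well 3) = (1260, -1372, -1272).
So ∂z/∂x = −n_x/n_z = 0.99057 and ∂z/∂y = −n_y/n_z = −1.07862.
Unit vector along 290° is (sin 290°, cos 290°) = (-0.9397, 0.3420).
Slope in that direction = a·(-0.9397) + b·(0.3420) = −1.29974.
Apparent dip = arctan|1.29974| = 52.43° (true dip is 55.7°, so apparent ≤ true as expected).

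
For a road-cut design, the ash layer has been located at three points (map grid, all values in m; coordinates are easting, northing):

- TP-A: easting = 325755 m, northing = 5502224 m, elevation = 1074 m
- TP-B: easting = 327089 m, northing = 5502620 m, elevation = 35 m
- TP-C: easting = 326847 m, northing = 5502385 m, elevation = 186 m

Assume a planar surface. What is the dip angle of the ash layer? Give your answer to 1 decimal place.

Two edge vectors: TP-A→TP-B = (1334, 396, -1039), TP-A→TP-C = (1092, 161, -888).
Normal n = (TP-A→TP-B) × (TP-A→TP-C) = (-184369, 50004, -217658).
So ∂z/∂easting = −n_x/n_z = −0.84706 and ∂z/∂northing = −n_y/n_z = 0.22974.
Gradient magnitude |∇z| = √(a² + b²) = √(0.71751 + 0.05278) = 0.87766.
True dip = arctan(0.87766) = 41.3°, dipping toward ESE (azimuth ≈ 105°).

41.3°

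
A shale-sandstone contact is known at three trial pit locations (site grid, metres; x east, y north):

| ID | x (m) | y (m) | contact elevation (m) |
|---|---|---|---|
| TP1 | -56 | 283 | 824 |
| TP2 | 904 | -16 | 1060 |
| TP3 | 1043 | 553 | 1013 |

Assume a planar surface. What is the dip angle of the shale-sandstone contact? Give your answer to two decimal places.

13.70°

Let the plane be z = a·x + b·y + c.
TP2−TP1: 960a − 299b = 236;  TP3−TP1: 1099a + 270b = 189.
Solving gives a = 0.20454, b = −0.13257.
Gradient magnitude |∇z| = √(a² + b²) = √(0.04184 + 0.01757) = 0.24375.
True dip = arctan(0.24375) = 13.70°, dipping toward WNW (azimuth ≈ 303°).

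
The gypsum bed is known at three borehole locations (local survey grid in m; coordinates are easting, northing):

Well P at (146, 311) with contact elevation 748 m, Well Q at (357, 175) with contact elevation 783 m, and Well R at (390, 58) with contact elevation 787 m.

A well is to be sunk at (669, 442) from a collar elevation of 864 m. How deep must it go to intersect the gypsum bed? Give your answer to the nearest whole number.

Two edge vectors: Well P→Well Q = (211, -136, 35), Well P→Well R = (244, -253, 39).
Normal n = (Well P→Well Q) × (Well P→Well R) = (3551, 311, -20199).
So ∂z/∂easting = −n_x/n_z = 0.17580 and ∂z/∂northing = −n_y/n_z = 0.01540.
Intercept c from Well P: 748 − 25.67 − 4.79 = 717.54.
At (669, 442): z_contact = 117.6 + 6.8 + 717.54 = 842.0 m.
Depth below ground = 864 − 842.0 = 22 m.

22 m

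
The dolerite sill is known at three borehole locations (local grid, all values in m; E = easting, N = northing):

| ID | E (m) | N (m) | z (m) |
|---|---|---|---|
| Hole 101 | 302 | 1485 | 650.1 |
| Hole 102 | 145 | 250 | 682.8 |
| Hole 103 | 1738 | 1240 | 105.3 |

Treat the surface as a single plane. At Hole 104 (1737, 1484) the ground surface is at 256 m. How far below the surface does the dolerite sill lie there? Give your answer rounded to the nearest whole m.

145 m

Two edge vectors: Hole 101→Hole 102 = (-157, -1235, 32.7), Hole 101→Hole 103 = (1436, -245, -544.8).
Normal n = (Hole 101→Hole 102) × (Hole 101→Hole 103) = (680839.5, -38576.4, 1811925).
So ∂z/∂E = −n_x/n_z = −0.37575 and ∂z/∂N = −n_y/n_z = 0.02129.
Intercept c from Hole 101: 650.1 + 113.48 − 31.62 = 731.96.
At (1737, 1484): z_contact = −652.7 + 31.6 + 731.96 = 110.9 m.
Depth below ground = 256 − 110.9 = 145 m.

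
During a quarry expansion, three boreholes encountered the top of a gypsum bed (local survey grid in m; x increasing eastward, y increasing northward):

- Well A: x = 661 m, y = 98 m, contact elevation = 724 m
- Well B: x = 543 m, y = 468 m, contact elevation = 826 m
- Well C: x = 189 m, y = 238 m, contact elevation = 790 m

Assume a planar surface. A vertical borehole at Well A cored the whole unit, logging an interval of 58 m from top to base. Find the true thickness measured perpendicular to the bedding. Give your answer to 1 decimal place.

Let the plane be z = a·x + b·y + c.
Well B−Well A: −118a + 370b = 102;  Well C−Well A: −472a + 140b = 66.
Solving gives a = −0.06413, b = 0.25522.
|∇z| = √(a²+b²) = 0.26316, so dip δ = arctan(0.26316) = 14.74°.
True thickness = vertical thickness × cos δ = 58 × cos 14.74° = 56.1 m.

56.1 m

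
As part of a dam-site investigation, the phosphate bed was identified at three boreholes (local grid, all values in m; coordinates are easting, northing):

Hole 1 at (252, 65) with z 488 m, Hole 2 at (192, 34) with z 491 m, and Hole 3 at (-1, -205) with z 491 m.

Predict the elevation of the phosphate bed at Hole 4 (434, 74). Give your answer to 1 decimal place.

Two edge vectors: Hole 1→Hole 2 = (-60, -31, 3), Hole 1→Hole 3 = (-253, -270, 3).
Normal n = (Hole 1→Hole 2) × (Hole 1→Hole 3) = (717, -579, 8357).
So ∂z/∂easting = −n_x/n_z = −0.08580 and ∂z/∂northing = −n_y/n_z = 0.06928.
Intercept c from Hole 1: 488 + 21.62 − 4.50 = 505.12.
At (434, 74): z = −37.2 + 5.1 + 505.12 = 473.0 m.

473.0 m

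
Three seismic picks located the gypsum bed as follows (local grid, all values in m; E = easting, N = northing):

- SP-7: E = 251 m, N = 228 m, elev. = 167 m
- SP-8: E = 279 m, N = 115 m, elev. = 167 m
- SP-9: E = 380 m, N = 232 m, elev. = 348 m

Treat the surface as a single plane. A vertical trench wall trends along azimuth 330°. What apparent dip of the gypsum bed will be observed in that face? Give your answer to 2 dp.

21.67°

Let the plane be z = a·E + b·N + c.
SP-8−SP-7: 28a − 113b = 0;  SP-9−SP-7: 129a + 4b = 181.
Solving gives a = 1.39240, b = 0.34502.
Unit vector along 330° is (sin 330°, cos 330°) = (-0.5000, 0.8660).
Slope in that direction = a·(-0.5000) + b·(0.8660) = −0.39741.
Apparent dip = arctan|0.39741| = 21.67° (true dip is 55.1°, so apparent ≤ true as expected).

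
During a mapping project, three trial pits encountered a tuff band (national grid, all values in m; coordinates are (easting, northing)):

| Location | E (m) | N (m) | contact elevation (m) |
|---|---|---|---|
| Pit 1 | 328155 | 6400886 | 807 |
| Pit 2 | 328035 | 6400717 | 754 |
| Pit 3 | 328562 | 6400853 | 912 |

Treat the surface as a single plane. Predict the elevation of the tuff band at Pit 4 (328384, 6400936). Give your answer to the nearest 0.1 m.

874.5 m

Let the plane be z = a·E + b·N + c.
Pit 2−Pit 1: −120a − 169b = −53;  Pit 3−Pit 1: 407a − 33b = 105.
Solving gives a = 0.267984548, b = 0.123324581.
Then c = 807 − a·328155 − b·6400886 = −876520.05.
At (328384, 6400936): z = 88001.8 + 789392.8 − 876520.05 = 874.5 m.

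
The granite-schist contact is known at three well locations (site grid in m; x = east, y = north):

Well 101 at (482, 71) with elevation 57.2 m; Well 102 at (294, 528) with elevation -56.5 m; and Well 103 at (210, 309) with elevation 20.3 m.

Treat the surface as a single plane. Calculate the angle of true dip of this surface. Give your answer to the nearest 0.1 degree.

18.1°

Let the plane be z = a·x + b·y + c.
Well 102−Well 101: −188a + 457b = −113.7;  Well 103−Well 101: −272a + 238b = −36.9.
Solving gives a = −0.12817, b = −0.30152.
Gradient magnitude |∇z| = √(a² + b²) = √(0.01643 + 0.09092) = 0.32763.
True dip = arctan(0.32763) = 18.1°, dipping toward NNE (azimuth ≈ 023°).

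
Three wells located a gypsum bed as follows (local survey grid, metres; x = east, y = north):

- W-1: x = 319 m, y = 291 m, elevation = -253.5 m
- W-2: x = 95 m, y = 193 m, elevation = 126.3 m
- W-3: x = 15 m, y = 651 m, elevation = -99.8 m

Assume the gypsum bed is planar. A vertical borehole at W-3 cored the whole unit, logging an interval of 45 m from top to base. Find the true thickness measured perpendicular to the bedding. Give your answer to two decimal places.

Two edge vectors: W-1→W-2 = (-224, -98, 379.8), W-1→W-3 = (-304, 360, 153.7).
Normal n = (W-1→W-2) × (W-1→W-3) = (-151790.6, -81030.4, -110432).
So ∂z/∂x = −n_x/n_z = −1.37452 and ∂z/∂y = −n_y/n_z = −0.73376.
|∇z| = √(a²+b²) = 1.55811, so dip δ = arctan(1.55811) = 57.31°.
True thickness = vertical thickness × cos δ = 45 × cos 57.31° = 24.31 m.

24.31 m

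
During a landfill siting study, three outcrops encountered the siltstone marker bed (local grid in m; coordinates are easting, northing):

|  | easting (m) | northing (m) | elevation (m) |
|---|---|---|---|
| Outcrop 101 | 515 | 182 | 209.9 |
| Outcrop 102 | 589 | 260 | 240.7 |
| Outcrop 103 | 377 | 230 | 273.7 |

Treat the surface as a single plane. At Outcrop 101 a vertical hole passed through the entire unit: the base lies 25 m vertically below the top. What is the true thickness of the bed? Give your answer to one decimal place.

20.7 m

Two edge vectors: Outcrop 101→Outcrop 102 = (74, 78, 30.8), Outcrop 101→Outcrop 103 = (-138, 48, 63.8).
Normal n = (Outcrop 101→Outcrop 102) × (Outcrop 101→Outcrop 103) = (3498, -8971.6, 14316).
So ∂z/∂easting = −n_x/n_z = −0.24434 and ∂z/∂northing = −n_y/n_z = 0.62668.
|∇z| = √(a²+b²) = 0.67263, so dip δ = arctan(0.67263) = 33.93°.
True thickness = vertical thickness × cos δ = 25 × cos 33.93° = 20.7 m.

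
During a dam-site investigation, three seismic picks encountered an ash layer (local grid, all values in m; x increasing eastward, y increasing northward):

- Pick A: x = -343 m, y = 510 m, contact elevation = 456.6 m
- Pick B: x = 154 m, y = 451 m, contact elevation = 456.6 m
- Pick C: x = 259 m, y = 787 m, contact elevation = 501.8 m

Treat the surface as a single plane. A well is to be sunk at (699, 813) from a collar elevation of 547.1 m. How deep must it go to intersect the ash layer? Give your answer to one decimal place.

Two edge vectors: Pick A→Pick B = (497, -59, 0), Pick A→Pick C = (602, 277, 45.2).
Normal n = (Pick A→Pick B) × (Pick A→Pick C) = (-2666.8, -22464.4, 173187).
So ∂z/∂x = −n_x/n_z = 0.01540 and ∂z/∂y = −n_y/n_z = 0.12971.
Intercept c from Pick A: 456.6 + 5.28 − 66.15 = 395.73.
At (699, 813): z_contact = 10.76 + 105.46 + 395.73 = 511.95 m.
Depth below ground = 547.1 − 511.95 = 35.2 m.

35.2 m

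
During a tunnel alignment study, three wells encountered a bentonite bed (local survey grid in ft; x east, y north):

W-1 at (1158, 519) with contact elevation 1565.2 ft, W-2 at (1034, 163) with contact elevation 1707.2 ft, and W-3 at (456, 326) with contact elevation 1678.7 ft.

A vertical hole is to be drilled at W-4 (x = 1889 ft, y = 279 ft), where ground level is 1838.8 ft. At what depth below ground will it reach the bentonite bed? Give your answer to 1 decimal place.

224.7 ft

Let the plane be z = a·x + b·y + c.
W-2−W-1: −124a − 356b = 142;  W-3−W-1: −702a − 193b = 113.5.
Solving gives a = −0.057527, b = −0.378839.
Then c = 1565.2 − a·1158 − b·519 = 1828.43.
At (1889, 279): z_contact = −108.67 − 105.70 + 1828.43 = 1614.07 ft.
Depth below ground = 1838.8 − 1614.07 = 224.7 ft.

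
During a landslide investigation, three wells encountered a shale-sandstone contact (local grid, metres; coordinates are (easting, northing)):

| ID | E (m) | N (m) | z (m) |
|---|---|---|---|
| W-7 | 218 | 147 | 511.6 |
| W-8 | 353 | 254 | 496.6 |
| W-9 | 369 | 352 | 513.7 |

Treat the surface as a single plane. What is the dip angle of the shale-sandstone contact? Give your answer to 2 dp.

Two edge vectors: W-7→W-8 = (135, 107, -15), W-7→W-9 = (151, 205, 2.1).
Normal n = (W-7→W-8) × (W-7→W-9) = (3299.7, -2548.5, 11518).
So ∂z/∂E = −n_x/n_z = −0.28648 and ∂z/∂N = −n_y/n_z = 0.22126.
Gradient magnitude |∇z| = √(a² + b²) = √(0.08207 + 0.04896) = 0.36198.
True dip = arctan(0.36198) = 19.90°, dipping toward SE (azimuth ≈ 128°).

19.90°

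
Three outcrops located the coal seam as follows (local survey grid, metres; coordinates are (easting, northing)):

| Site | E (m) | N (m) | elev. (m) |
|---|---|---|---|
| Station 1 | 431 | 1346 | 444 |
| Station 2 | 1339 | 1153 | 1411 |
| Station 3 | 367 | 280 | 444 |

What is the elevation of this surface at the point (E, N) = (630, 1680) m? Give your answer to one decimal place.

632.2 m

Two edge vectors: Station 1→Station 2 = (908, -193, 967), Station 1→Station 3 = (-64, -1066, 0).
Normal n = (Station 1→Station 2) × (Station 1→Station 3) = (1030822, -61888, -980280).
So ∂z/∂E = −n_x/n_z = 1.051559 and ∂z/∂N = −n_y/n_z = −0.063133.
Intercept c from Station 1: 444 − 453.22 + 84.98 = 75.76.
At (630, 1680): z = 662.5 − 106.1 + 75.76 = 632.2 m.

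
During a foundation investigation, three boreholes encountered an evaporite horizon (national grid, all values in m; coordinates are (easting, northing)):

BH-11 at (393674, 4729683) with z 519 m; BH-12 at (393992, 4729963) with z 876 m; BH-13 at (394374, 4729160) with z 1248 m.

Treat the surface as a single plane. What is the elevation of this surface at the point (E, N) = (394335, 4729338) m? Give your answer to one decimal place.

Let the plane be z = a·E + b·N + c.
BH-12−BH-11: 318a + 280b = 357;  BH-13−BH-11: 700a − 523b = 729.
Solving gives a = 1.078707972, b = 0.049895947.
Then c = 519 − a·393674 − b·4729683 = −660132.29.
At (394335, 4729338): z = 425372.3 + 235974.8 − 660132.29 = 1214.8 m.

1214.8 m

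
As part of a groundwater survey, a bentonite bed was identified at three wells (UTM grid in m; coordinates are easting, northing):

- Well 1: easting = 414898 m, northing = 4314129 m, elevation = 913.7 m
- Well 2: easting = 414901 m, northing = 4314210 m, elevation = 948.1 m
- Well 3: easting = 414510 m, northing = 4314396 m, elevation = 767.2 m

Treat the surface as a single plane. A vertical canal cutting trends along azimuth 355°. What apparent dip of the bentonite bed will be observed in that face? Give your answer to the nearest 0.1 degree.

18.9°

Two edge vectors: Well 1→Well 2 = (3, 81, 34.4), Well 1→Well 3 = (-388, 267, -146.5).
Normal n = (Well 1→Well 2) × (Well 1→Well 3) = (-21051.3, -12907.7, 32229).
So ∂z/∂easting = −n_x/n_z = 0.65318 and ∂z/∂northing = −n_y/n_z = 0.40050.
Unit vector along 355° is (sin 355°, cos 355°) = (-0.0872, 0.9962).
Slope in that direction = a·(-0.0872) + b·(0.9962) = 0.34205.
Apparent dip = arctan|0.34205| = 18.9° (true dip is 37.5°, so apparent ≤ true as expected).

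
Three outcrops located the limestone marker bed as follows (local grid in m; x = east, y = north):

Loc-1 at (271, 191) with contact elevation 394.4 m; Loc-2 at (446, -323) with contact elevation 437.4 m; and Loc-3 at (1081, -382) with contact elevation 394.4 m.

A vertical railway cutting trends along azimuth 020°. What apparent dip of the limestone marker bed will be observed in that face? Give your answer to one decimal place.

7.4°

Let the plane be z = a·x + b·y + c.
Loc-2−Loc-1: 175a − 514b = 43;  Loc-3−Loc-1: 810a − 573b = 0.
Solving gives a = −0.07796, b = −0.11020.
Unit vector along 020° is (sin 20°, cos 20°) = (0.3420, 0.9397).
Slope in that direction = a·(0.3420) + b·(0.9397) = −0.13022.
Apparent dip = arctan|0.13022| = 7.4° (true dip is 7.7°, so apparent ≤ true as expected).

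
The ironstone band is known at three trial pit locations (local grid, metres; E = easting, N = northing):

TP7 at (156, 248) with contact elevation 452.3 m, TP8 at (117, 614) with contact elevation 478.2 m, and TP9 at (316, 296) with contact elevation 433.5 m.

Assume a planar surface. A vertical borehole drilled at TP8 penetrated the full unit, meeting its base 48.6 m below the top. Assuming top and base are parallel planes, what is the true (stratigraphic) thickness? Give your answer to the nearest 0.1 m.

Let the plane be z = a·E + b·N + c.
TP8−TP7: −39a + 366b = 25.9;  TP9−TP7: 160a + 48b = −18.8.
Solving gives a = −0.13443, b = 0.05644.
|∇z| = √(a²+b²) = 0.14580, so dip δ = arctan(0.14580) = 8.30°.
True thickness = vertical thickness × cos δ = 48.6 × cos 8.30° = 48.1 m.

48.1 m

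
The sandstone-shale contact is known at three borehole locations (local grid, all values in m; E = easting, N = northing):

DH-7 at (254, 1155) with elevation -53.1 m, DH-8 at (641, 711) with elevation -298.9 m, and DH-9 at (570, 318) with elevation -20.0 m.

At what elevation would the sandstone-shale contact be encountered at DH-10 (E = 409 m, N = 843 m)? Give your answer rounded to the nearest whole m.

Let the plane be z = a·E + b·N + c.
DH-8−DH-7: 387a − 444b = −245.8;  DH-9−DH-7: 316a − 837b = 33.1.
Solving gives a = −1.20051, b = −0.49278.
Then c = -53.1 − a·254 − b·1155 = 820.99.
At (409, 843): z = −491.0 − 415.4 + 820.99 = -85.4 m.

-85 m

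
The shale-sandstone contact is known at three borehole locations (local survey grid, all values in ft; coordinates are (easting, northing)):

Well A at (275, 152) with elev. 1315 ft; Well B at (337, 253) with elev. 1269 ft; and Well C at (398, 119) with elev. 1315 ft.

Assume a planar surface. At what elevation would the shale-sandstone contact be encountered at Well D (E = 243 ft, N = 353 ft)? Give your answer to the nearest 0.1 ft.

1239.8 ft

Let the plane be z = a·E + b·N + c.
Well B−Well A: 62a + 101b = −46;  Well C−Well A: 123a − 33b = 0.
Solving gives a = −0.10491, b = −0.39104.
Then c = 1315 − a·275 − b·152 = 1403.29.
At (243, 353): z = −25.5 − 138.0 + 1403.29 = 1239.8 ft.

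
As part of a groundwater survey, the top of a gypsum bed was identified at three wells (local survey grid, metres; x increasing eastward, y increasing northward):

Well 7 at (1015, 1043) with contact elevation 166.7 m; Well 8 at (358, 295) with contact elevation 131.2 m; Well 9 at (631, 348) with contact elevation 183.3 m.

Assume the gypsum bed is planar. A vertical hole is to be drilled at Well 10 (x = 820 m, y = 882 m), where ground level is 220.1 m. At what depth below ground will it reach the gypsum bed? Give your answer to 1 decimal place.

Two edge vectors: Well 7→Well 8 = (-657, -748, -35.5), Well 7→Well 9 = (-384, -695, 16.6).
Normal n = (Well 7→Well 8) × (Well 7→Well 9) = (-37089.3, 24538.2, 169383).
So ∂z/∂x = −n_x/n_z = 0.218967 and ∂z/∂y = −n_y/n_z = −0.144868.
Intercept c from Well 7: 166.7 − 222.25 + 151.10 = 95.55.
At (820, 882): z_contact = 179.55 − 127.77 + 95.55 = 147.33 m.
Depth below ground = 220.1 − 147.33 = 72.8 m.

72.8 m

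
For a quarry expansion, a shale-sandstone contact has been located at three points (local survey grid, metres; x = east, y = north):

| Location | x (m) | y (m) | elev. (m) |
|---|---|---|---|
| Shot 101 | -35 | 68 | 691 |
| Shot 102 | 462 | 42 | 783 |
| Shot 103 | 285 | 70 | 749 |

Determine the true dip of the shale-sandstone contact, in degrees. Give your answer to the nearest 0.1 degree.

10.9°

Let the plane be z = a·x + b·y + c.
Shot 102−Shot 101: 497a − 26b = 92;  Shot 103−Shot 101: 320a + 2b = 58.
Solving gives a = 0.18166, b = −0.06592.
Gradient magnitude |∇z| = √(a² + b²) = √(0.03300 + 0.00435) = 0.19325.
True dip = arctan(0.19325) = 10.9°, dipping toward WNW (azimuth ≈ 290°).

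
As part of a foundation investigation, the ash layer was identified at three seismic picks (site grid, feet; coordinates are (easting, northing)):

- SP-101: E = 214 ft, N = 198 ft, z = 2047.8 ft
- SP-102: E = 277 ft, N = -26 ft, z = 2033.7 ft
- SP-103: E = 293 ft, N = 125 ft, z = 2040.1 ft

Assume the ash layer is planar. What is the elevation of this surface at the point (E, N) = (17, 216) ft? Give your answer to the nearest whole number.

2059 ft

Let the plane be z = a·E + b·N + c.
SP-102−SP-101: 63a − 224b = −14.1;  SP-103−SP-101: 79a − 73b = −7.7.
Solving gives a = −0.05310, b = 0.04801.
Then c = 2047.8 − a·214 − b·198 = 2049.66.
At (17, 216): z = −0.9 + 10.4 + 2049.66 = 2059.1 ft.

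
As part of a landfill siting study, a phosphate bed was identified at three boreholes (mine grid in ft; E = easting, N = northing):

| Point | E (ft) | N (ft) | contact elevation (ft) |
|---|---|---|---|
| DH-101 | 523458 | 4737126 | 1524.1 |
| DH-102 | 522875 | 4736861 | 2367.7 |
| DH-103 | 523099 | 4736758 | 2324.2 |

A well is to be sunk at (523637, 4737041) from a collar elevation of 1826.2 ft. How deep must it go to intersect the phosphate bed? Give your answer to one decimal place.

333.2 ft

Let the plane be z = a·E + b·N + c.
DH-102−DH-101: −583a − 265b = 843.6;  DH-103−DH-101: −359a − 368b = 800.1.
Solving gives a = −0.824211743, b = −1.370130392.
Then c = 1524.1 − a·523458 − b·4737126 = 6923444.63.
At (523637, 4737041): z_contact = −431587.76 − 6490363.84 + 6923444.63 = 1493.03 ft.
Depth below ground = 1826.2 − 1493.03 = 333.2 ft.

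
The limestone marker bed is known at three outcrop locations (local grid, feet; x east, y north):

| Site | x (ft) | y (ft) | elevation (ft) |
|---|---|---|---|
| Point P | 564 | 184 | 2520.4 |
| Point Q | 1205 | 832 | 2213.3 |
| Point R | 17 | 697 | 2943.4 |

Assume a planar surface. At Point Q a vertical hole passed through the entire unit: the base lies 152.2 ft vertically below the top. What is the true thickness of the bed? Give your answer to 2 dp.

127.64 ft

Let the plane be z = a·x + b·y + c.
Point Q−Point P: 641a + 648b = −307.1;  Point R−Point P: −547a + 513b = 423.
Solving gives a = −0.63172, b = 0.15097.
|∇z| = √(a²+b²) = 0.64951, so dip δ = arctan(0.64951) = 33.00°.
True thickness = vertical thickness × cos δ = 152.2 × cos 33.00° = 127.64 ft.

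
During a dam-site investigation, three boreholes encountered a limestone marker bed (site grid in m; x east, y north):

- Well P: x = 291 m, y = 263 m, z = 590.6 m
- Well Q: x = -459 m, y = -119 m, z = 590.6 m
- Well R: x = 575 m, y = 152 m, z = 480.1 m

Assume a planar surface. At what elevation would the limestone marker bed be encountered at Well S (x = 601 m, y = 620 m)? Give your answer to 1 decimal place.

676.7 m

Let the plane be z = a·x + b·y + c.
Well Q−Well P: −750a − 382b = 0;  Well R−Well P: 284a − 111b = −110.5.
Solving gives a = −0.22015, b = 0.43223.
Then c = 590.6 − a·291 − b·263 = 540.99.
At (601, 620): z = −132.3 + 268.0 + 540.99 = 676.7 m.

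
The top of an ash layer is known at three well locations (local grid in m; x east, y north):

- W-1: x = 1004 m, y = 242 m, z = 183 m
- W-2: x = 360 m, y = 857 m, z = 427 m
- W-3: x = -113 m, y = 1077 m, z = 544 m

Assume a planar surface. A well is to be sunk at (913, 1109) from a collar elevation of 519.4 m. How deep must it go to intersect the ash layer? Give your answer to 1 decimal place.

Let the plane be z = a·x + b·y + c.
W-2−W-1: −644a + 615b = 244;  W-3−W-1: −1117a + 835b = 361.
Solving gives a = −0.122474, b = 0.268498.
Then c = 183 − a·1004 − b·242 = 240.99.
At (913, 1109): z_contact = −111.82 + 297.76 + 240.99 = 426.93 m.
Depth below ground = 519.4 − 426.93 = 92.5 m.

92.5 m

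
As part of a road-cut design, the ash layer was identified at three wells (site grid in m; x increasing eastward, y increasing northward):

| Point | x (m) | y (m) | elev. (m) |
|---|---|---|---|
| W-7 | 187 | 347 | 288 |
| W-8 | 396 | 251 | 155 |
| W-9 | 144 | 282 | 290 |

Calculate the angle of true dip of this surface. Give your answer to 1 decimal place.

Let the plane be z = a·x + b·y + c.
W-8−W-7: 209a − 96b = −133;  W-9−W-7: −43a − 65b = 2.
Solving gives a = −0.49890, b = 0.29927.
Gradient magnitude |∇z| = √(a² + b²) = √(0.24890 + 0.08956) = 0.58178.
True dip = arctan(0.58178) = 30.2°, dipping toward ESE (azimuth ≈ 121°).

30.2°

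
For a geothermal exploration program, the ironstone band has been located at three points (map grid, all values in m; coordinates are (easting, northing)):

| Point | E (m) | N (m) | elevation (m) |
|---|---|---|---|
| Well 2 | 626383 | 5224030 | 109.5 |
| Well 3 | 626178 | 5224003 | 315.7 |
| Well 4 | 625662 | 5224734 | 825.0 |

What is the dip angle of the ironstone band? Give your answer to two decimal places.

Two edge vectors: Well 2→Well 3 = (-205, -27, 206.2), Well 2→Well 4 = (-721, 704, 715.5).
Normal n = (Well 2→Well 3) × (Well 2→Well 4) = (-164483.3, -1992.7, -163787).
So ∂z/∂E = −n_x/n_z = −1.00425 and ∂z/∂N = −n_y/n_z = −0.01217.
Gradient magnitude |∇z| = √(a² + b²) = √(1.00852 + 0.00015) = 1.00432.
True dip = arctan(1.00432) = 45.12°, dipping toward E (azimuth ≈ 089°).

45.12°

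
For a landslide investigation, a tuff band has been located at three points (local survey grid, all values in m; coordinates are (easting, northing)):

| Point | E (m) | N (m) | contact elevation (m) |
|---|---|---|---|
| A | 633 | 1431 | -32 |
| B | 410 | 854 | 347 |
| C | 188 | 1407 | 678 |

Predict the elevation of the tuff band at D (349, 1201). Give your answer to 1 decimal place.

Two edge vectors: A→B = (-223, -577, 379), A→C = (-445, -24, 710).
Normal n = (A→B) × (A→C) = (-400574, -10325, -251413).
So ∂z/∂E = −n_x/n_z = −1.593291 and ∂z/∂N = −n_y/n_z = −0.041068.
Intercept c from A: -32 + 1008.55 + 58.77 = 1035.32.
At (349, 1201): z = −556.1 − 49.3 + 1035.32 = 429.9 m.

429.9 m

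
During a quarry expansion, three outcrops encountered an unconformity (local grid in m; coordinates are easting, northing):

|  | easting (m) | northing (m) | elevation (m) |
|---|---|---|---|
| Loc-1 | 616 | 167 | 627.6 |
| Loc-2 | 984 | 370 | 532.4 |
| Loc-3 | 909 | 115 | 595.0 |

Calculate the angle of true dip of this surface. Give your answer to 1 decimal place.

14.0°

Two edge vectors: Loc-1→Loc-2 = (368, 203, -95.2), Loc-1→Loc-3 = (293, -52, -32.6).
Normal n = (Loc-1→Loc-2) × (Loc-1→Loc-3) = (-11568.2, -15896.8, -78615).
So ∂z/∂easting = −n_x/n_z = −0.14715 and ∂z/∂northing = −n_y/n_z = −0.20221.
Gradient magnitude |∇z| = √(a² + b²) = √(0.02165 + 0.04089) = 0.25008.
True dip = arctan(0.25008) = 14.0°, dipping toward NE (azimuth ≈ 036°).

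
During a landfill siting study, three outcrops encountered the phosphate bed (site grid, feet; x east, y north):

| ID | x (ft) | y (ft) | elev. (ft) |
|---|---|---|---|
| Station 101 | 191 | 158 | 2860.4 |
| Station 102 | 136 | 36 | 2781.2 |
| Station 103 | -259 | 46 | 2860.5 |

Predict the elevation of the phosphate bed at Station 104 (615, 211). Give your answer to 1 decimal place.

Two edge vectors: Station 101→Station 102 = (-55, -122, -79.2), Station 101→Station 103 = (-450, -112, 0.1).
Normal n = (Station 101→Station 102) × (Station 101→Station 103) = (-8882.6, 35645.5, -48740).
So ∂z/∂x = −n_x/n_z = −0.18224 and ∂z/∂y = −n_y/n_z = 0.73134.
Intercept c from Station 101: 2860.4 + 34.81 − 115.55 = 2779.66.
At (615, 211): z = −112.1 + 154.3 + 2779.66 = 2821.9 ft.

2821.9 ft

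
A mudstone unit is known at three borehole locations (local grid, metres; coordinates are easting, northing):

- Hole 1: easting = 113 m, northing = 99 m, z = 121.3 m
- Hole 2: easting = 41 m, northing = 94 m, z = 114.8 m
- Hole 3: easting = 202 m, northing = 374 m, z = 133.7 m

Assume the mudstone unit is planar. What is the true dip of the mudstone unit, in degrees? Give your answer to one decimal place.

Two edge vectors: Hole 1→Hole 2 = (-72, -5, -6.5), Hole 1→Hole 3 = (89, 275, 12.4).
Normal n = (Hole 1→Hole 2) × (Hole 1→Hole 3) = (1725.5, 314.3, -19355).
So ∂z/∂easting = −n_x/n_z = 0.08915 and ∂z/∂northing = −n_y/n_z = 0.01624.
Gradient magnitude |∇z| = √(a² + b²) = √(0.00795 + 0.00026) = 0.09062.
True dip = arctan(0.09062) = 5.2°, dipping toward W (azimuth ≈ 260°).

5.2°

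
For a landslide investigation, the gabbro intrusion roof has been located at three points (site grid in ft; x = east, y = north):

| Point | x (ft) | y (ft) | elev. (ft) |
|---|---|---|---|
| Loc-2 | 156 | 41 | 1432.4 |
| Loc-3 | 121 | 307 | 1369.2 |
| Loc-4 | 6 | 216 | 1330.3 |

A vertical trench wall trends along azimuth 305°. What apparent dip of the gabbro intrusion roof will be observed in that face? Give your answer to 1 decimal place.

Two edge vectors: Loc-2→Loc-3 = (-35, 266, -63.2), Loc-2→Loc-4 = (-150, 175, -102.1).
Normal n = (Loc-2→Loc-3) × (Loc-2→Loc-4) = (-16098.6, 5906.5, 33775).
So ∂z/∂x = −n_x/n_z = 0.47664 and ∂z/∂y = −n_y/n_z = −0.17488.
Unit vector along 305° is (sin 305°, cos 305°) = (-0.8192, 0.5736).
Slope in that direction = a·(-0.8192) + b·(0.5736) = −0.49075.
Apparent dip = arctan|0.49075| = 26.1° (true dip is 26.9°, so apparent ≤ true as expected).

26.1°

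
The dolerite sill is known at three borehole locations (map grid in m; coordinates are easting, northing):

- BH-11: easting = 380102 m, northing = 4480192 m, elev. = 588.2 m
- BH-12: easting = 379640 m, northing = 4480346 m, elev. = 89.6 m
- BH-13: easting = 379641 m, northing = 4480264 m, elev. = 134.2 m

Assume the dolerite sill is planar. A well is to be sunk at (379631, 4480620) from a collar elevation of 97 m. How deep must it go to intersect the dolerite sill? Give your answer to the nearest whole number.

162 m

Two edge vectors: BH-11→BH-12 = (-462, 154, -498.6), BH-11→BH-13 = (-461, 72, -454).
Normal n = (BH-11→BH-12) × (BH-11→BH-13) = (-34016.8, 20106.6, 37730).
So ∂z/∂easting = −n_x/n_z = 0.90158495 and ∂z/∂northing = −n_y/n_z = −0.53290750.
Intercept c from BH-11: 588.2 − 342694.24 + 2387527.92 = 2045421.88.
At (379631, 4480620): z_contact = 342269.6 − 2387756.0 + 2045421.88 = -64.5 m.
Depth below ground = 97 − (-64.5) = 162 m.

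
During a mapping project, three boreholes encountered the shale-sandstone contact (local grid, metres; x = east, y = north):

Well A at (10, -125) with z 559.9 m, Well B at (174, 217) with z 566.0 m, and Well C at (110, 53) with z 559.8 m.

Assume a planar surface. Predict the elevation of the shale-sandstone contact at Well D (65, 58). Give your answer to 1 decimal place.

Two edge vectors: Well A→Well B = (164, 342, 6.1), Well A→Well C = (100, 178, -0.1).
Normal n = (Well A→Well B) × (Well A→Well C) = (-1120, 626.4, -5008).
So ∂z/∂x = −n_x/n_z = −0.22364 and ∂z/∂y = −n_y/n_z = 0.12508.
Intercept c from Well A: 559.9 + 2.24 + 15.63 = 577.77.
At (65, 58): z = −14.5 + 7.3 + 577.77 = 570.5 m.

570.5 m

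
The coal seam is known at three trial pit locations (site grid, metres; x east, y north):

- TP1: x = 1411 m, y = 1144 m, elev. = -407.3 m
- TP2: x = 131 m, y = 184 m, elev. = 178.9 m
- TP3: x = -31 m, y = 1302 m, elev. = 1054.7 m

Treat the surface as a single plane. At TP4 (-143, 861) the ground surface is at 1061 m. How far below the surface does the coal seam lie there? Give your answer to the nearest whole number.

Let the plane be z = a·x + b·y + c.
TP2−TP1: −1280a − 960b = 586.2;  TP3−TP1: −1442a + 158b = 1462.
Solving gives a = −0.94301, b = 0.64672.
Then c = -407.3 − a·1411 − b·1144 = 183.44.
At (-143, 861): z_contact = 134.9 + 556.8 + 183.44 = 875.1 m.
Depth below ground = 1061 − 875.1 = 186 m.

186 m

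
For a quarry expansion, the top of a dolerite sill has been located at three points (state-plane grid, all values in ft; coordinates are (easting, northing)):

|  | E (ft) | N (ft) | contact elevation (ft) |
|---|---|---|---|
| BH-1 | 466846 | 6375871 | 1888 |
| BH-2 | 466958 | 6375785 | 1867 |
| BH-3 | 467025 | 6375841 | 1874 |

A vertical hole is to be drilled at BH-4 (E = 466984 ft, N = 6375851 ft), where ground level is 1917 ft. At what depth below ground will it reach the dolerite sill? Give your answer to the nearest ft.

Let the plane be z = a·E + b·N + c.
BH-2−BH-1: 112a − 86b = −21;  BH-3−BH-1: 179a − 30b = −14.
Solving gives a = −0.04769819, b = 0.18206748.
Then c = 1888 − a·466846 − b·6375871 = −1136683.03.
At (466984, 6375851): z_contact = −22274.3 + 1160835.1 − 1136683.03 = 1877.8 ft.
Depth below ground = 1917 − 1877.8 = 39 ft.

39 ft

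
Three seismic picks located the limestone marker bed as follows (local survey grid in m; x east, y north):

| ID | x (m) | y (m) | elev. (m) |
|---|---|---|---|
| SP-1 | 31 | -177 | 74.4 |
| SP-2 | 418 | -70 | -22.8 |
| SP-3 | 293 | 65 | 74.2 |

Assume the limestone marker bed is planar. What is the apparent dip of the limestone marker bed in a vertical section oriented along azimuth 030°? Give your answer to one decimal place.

Two edge vectors: SP-1→SP-2 = (387, 107, -97.2), SP-1→SP-3 = (262, 242, -0.2).
Normal n = (SP-1→SP-2) × (SP-1→SP-3) = (23501, -25389, 65620).
So ∂z/∂x = −n_x/n_z = −0.35814 and ∂z/∂y = −n_y/n_z = 0.38691.
Unit vector along 030° is (sin 30°, cos 30°) = (0.5000, 0.8660).
Slope in that direction = a·(0.5000) + b·(0.8660) = 0.15600.
Apparent dip = arctan|0.15600| = 8.9° (true dip is 27.8°, so apparent ≤ true as expected).

8.9°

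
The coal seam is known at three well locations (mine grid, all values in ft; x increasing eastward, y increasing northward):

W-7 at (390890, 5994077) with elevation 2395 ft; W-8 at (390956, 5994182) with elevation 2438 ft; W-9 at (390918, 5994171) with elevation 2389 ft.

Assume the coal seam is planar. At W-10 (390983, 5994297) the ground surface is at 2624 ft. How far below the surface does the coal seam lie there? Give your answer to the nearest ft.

Two edge vectors: W-7→W-8 = (66, 105, 43), W-7→W-9 = (28, 94, -6).
Normal n = (W-7→W-8) × (W-7→W-9) = (-4672, 1600, 3264).
So ∂z/∂x = −n_x/n_z = 1.43137255 and ∂z/∂y = −n_y/n_z = −0.49019608.
Intercept c from W-7: 2395 − 559509.22 + 2938273.04 = 2381158.82.
At (390983, 5994297): z_contact = 559642.3 − 2938380.9 + 2381158.82 = 2420.3 ft.
Depth below ground = 2624 − 2420.3 = 204 ft.

204 ft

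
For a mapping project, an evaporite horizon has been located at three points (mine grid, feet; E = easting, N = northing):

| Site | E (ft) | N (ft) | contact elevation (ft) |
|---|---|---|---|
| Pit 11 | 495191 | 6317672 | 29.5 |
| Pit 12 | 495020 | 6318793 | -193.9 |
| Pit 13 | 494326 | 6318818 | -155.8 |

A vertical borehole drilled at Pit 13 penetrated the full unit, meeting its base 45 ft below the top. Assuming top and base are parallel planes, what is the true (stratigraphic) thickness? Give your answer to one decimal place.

Let the plane be z = a·E + b·N + c.
Pit 12−Pit 11: −171a + 1121b = −223.4;  Pit 13−Pit 11: −865a + 1146b = −185.3.
Solving gives a = −0.06242, b = −0.20881.
|∇z| = √(a²+b²) = 0.21794, so dip δ = arctan(0.21794) = 12.29°.
True thickness = vertical thickness × cos δ = 45 × cos 12.29° = 44.0 ft.

44.0 ft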